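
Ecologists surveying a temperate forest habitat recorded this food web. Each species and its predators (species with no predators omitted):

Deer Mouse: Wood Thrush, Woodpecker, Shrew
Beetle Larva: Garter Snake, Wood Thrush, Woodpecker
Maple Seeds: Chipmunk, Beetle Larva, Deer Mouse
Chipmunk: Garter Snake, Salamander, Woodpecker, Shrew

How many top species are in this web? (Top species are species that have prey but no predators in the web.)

Top species (has prey, but nothing eats it): Garter Snake, Wood Thrush, Salamander, Woodpecker, Shrew.
Count: 5.

5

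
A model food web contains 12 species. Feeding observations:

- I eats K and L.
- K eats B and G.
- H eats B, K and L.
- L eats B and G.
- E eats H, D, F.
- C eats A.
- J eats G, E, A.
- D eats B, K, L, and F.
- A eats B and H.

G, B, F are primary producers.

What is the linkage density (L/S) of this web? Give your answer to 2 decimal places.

L/S = 1.83

There are L = 22 links among S = 12 species.
L/S = 22/12 = 1.8333 ≈ 1.83.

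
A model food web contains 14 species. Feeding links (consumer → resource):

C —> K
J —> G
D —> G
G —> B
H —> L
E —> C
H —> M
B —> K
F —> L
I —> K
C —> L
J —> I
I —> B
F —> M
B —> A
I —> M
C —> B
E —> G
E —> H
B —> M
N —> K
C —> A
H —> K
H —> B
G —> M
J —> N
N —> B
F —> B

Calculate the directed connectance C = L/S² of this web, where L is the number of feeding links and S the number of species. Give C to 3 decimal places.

C = 0.143

The web has S = 14 species and L = 28 feeding links.
C = L / S² = 28 / 196 = 0.1429 ≈ 0.143.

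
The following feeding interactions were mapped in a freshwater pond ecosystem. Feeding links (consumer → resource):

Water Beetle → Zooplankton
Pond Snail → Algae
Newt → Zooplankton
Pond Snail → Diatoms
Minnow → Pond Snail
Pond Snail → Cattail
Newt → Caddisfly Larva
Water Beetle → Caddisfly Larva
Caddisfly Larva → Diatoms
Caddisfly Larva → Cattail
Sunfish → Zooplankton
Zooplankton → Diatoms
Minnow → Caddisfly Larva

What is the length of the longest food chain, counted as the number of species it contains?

3 species

One longest chain: Diatoms → Zooplankton → Sunfish.
It has 3 species and 2 links.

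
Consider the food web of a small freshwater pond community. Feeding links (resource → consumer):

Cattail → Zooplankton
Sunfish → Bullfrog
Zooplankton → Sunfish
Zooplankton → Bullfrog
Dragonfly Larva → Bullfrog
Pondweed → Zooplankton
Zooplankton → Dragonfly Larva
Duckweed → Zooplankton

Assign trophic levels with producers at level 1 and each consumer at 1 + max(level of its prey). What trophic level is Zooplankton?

Pondweed is a producer → level 1.
Zooplankton eats Pondweed (level 1); other prey at levels: Duckweed 1, Cattail 1 → level 2.

Trophic level 2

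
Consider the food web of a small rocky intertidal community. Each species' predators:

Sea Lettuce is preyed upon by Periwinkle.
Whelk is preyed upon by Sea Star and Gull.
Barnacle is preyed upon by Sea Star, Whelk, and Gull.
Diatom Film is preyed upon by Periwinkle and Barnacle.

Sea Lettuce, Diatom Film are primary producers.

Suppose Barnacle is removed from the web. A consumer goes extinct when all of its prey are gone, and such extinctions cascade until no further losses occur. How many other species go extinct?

Remove Barnacle.
Round 1: Whelk (all prey gone) → extinct.
Round 2: Sea Star (all prey gone), Gull (all prey gone) → extinct.
No further losses. Total secondary extinctions: 3.

3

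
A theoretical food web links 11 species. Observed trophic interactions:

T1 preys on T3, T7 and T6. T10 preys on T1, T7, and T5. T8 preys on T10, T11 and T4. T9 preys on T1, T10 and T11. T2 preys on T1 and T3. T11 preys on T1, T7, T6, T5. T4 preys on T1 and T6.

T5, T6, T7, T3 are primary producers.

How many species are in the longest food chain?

One longest chain: T6 → T1 → T10 → T9.
It has 4 species and 3 links.

4 species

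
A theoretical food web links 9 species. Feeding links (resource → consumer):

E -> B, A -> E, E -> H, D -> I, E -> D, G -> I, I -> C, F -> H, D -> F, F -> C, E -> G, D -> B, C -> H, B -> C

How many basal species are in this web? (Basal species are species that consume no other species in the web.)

Basal species (no prey listed): A.
Count: 1.

1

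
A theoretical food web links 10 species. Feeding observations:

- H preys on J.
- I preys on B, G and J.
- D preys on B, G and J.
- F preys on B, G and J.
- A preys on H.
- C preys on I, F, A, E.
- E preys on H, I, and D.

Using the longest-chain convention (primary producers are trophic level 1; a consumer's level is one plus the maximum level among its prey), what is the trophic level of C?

B is a producer → level 1.
D eats B (level 1); other prey at levels: G 1, J 1 → level 2.
E eats D (level 2); other prey at levels: I 2, H 2 → level 3.
C eats E (level 3); other prey at levels: F 2, I 2, A 3 → level 4.

Trophic level 4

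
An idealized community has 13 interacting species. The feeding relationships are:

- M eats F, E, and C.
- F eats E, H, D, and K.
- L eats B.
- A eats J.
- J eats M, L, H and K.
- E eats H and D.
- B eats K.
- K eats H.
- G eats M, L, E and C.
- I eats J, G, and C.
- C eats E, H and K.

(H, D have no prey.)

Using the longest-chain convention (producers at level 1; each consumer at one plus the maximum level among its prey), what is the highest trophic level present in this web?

Producers (level 1): H, D.
H → K → B → L → J → I gives I level 6.
No species has a prey at level 6, so no species reaches level 7.

6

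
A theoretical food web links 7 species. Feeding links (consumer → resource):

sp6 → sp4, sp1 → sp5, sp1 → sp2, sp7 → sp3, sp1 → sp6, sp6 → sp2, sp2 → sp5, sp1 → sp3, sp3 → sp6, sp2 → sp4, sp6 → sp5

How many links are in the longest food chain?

4 links

One longest chain: sp4 → sp2 → sp6 → sp3 → sp1.
It has 5 species and 4 links.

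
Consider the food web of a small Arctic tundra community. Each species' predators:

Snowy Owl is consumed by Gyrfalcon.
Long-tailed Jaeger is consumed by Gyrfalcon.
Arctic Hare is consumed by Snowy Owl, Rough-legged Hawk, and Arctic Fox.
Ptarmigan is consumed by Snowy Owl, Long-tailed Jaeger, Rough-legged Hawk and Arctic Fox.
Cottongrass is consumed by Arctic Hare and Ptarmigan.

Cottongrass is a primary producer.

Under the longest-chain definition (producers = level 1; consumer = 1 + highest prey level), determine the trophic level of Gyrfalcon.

Cottongrass is a producer → level 1.
Ptarmigan eats Cottongrass → level 2.
Snowy Owl eats Ptarmigan (level 2); other prey at levels: Arctic Hare 2 → level 3.
Gyrfalcon eats Snowy Owl (level 3); other prey at levels: Long-tailed Jaeger 3 → level 4.

Trophic level 4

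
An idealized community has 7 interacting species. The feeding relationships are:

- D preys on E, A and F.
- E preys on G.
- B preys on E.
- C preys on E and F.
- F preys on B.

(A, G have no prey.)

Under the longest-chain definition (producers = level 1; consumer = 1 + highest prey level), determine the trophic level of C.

Trophic level 5

G is a producer → level 1.
E eats G → level 2.
B eats E → level 3.
F eats B → level 4.
C eats F (level 4); other prey at levels: E 2 → level 5.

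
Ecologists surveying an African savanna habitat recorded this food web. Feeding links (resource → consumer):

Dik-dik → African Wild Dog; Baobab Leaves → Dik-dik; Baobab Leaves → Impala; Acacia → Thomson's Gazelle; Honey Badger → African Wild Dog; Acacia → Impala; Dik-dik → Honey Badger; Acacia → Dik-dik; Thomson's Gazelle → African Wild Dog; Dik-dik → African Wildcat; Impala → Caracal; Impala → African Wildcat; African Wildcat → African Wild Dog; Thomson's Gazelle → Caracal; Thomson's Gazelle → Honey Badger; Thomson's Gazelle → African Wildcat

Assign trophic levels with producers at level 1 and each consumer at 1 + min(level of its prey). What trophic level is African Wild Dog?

Trophic level 3

Acacia is a producer → level 1.
Thomson's Gazelle eats Acacia → level 2.
African Wild Dog eats Thomson's Gazelle → level 3.
No prey of African Wild Dog is below level 2, so 3 is the minimum.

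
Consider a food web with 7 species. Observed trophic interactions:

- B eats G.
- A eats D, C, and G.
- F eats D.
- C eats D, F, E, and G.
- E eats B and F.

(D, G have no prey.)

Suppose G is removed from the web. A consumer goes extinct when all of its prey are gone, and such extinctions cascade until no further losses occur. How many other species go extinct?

1

Remove G.
Round 1: B (all prey gone) → extinct.
No further losses. Total secondary extinctions: 1.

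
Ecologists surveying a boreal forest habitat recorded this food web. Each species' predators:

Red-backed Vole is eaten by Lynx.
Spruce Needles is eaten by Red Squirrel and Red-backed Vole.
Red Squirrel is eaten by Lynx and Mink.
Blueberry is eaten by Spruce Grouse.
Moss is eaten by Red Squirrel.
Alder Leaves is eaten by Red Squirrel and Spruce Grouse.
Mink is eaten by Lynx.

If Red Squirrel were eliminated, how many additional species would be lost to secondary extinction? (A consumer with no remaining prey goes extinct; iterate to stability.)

Remove Red Squirrel.
Round 1: Mink (all prey gone) → extinct.
No further losses. Total secondary extinctions: 1.

1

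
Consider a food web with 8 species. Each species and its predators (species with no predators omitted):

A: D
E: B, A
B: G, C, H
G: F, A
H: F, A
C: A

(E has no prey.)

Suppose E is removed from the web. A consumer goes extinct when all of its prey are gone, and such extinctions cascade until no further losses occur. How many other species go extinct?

7

Remove E.
Round 1: B (all prey gone) → extinct.
Round 2: G (all prey gone), C (all prey gone), H (all prey gone) → extinct.
Round 3: F (all prey gone), A (all prey gone) → extinct.
Round 4: D (all prey gone) → extinct.
No further losses. Total secondary extinctions: 7.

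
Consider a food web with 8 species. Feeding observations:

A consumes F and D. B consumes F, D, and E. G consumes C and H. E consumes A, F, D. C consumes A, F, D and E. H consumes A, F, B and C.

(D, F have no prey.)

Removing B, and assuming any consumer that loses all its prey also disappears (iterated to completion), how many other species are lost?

Remove B.
Every predator of it retains at least one other prey: H still has F, A, C.
No consumer loses all prey, so no secondary extinctions occur.

0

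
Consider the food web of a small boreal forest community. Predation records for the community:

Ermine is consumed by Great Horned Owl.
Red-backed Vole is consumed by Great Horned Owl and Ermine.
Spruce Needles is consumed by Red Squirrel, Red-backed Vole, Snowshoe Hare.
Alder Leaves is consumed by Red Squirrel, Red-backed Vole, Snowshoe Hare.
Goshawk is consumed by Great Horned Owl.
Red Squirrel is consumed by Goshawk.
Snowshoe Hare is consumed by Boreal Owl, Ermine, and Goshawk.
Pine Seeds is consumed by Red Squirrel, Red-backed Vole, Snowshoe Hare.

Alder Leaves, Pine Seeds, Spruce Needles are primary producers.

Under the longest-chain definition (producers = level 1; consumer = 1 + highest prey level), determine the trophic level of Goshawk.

Alder Leaves is a producer → level 1.
Snowshoe Hare eats Alder Leaves (level 1); other prey at levels: Pine Seeds 1, Spruce Needles 1 → level 2.
Goshawk eats Snowshoe Hare (level 2); other prey at levels: Red Squirrel 2 → level 3.

Trophic level 3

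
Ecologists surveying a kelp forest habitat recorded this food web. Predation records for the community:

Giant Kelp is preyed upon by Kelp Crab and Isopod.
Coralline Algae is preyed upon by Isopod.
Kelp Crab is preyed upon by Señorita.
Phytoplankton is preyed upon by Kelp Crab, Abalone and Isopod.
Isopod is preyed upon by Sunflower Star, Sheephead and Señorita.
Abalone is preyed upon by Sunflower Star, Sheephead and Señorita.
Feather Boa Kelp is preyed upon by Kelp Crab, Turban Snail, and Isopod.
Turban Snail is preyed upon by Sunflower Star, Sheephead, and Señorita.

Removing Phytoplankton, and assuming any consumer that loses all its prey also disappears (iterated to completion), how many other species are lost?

1

Remove Phytoplankton.
Round 1: Abalone (all prey gone) → extinct.
No further losses. Total secondary extinctions: 1.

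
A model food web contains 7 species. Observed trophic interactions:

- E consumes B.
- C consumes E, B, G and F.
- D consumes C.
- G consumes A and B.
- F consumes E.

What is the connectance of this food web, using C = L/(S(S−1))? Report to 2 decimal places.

C = 0.21

The web has S = 7 species and L = 9 feeding links.
C = L / (S(S−1)) = 9 / 42 = 0.2143 ≈ 0.21.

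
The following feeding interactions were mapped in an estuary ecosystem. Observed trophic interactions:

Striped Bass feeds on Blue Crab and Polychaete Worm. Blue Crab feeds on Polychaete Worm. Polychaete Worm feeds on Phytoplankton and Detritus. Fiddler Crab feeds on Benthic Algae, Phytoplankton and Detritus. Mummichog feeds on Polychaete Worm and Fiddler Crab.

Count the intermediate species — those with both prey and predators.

3

Intermediate species (has both prey and predators): Polychaete Worm, Fiddler Crab, Blue Crab.
Count: 3.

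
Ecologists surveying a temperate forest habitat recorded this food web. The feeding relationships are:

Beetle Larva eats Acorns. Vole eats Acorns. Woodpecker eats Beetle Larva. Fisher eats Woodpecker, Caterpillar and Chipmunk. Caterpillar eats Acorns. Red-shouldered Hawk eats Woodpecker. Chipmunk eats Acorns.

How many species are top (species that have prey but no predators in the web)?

3

Top species (has prey, but nothing eats it): Vole, Red-shouldered Hawk, Fisher.
Count: 3.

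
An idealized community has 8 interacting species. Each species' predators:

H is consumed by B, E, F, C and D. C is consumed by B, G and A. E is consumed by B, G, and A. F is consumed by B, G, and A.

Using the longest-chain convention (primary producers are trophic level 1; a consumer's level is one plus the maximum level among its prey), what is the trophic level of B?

H is a producer → level 1.
C eats H → level 2.
B eats C (level 2); other prey at levels: H 1, E 2, F 2 → level 3.

Trophic level 3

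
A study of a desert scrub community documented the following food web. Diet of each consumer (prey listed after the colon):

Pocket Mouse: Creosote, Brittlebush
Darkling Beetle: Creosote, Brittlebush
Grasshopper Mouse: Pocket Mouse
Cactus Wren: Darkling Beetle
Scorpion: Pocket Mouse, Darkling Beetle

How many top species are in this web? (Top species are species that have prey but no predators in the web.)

Top species (has prey, but nothing eats it): Scorpion, Cactus Wren, Grasshopper Mouse.
Count: 3.

3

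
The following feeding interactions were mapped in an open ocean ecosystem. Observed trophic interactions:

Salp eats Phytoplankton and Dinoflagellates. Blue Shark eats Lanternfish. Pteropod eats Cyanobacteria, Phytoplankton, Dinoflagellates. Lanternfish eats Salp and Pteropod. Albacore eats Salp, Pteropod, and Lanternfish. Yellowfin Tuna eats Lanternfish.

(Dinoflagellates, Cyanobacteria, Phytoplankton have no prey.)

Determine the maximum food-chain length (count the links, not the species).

3 links

One longest chain: Dinoflagellates → Salp → Lanternfish → Albacore.
It has 4 species and 3 links.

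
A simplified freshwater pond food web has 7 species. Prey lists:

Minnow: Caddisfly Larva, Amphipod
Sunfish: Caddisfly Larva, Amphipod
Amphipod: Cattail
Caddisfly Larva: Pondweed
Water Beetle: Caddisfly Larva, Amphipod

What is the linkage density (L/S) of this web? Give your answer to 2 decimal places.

There are L = 8 links among S = 7 species.
L/S = 8/7 = 1.1429 ≈ 1.14.

L/S = 1.14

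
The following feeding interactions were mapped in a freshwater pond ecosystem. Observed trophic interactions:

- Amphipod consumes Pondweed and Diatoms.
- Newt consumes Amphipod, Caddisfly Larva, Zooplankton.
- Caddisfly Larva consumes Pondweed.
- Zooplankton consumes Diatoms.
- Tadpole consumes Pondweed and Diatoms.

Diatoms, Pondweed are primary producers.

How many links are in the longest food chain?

2 links

One longest chain: Diatoms → Zooplankton → Newt.
It has 3 species and 2 links.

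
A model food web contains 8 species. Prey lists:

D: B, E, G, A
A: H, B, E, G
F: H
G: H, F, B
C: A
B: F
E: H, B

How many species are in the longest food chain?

One longest chain: H → F → B → E → A → C.
It has 6 species and 5 links.

6 species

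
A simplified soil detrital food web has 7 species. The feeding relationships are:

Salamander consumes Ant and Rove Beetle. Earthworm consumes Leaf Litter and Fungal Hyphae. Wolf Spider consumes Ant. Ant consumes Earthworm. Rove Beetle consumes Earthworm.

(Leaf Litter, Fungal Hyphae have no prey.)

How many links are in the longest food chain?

3 links

One longest chain: Leaf Litter → Earthworm → Ant → Salamander.
It has 4 species and 3 links.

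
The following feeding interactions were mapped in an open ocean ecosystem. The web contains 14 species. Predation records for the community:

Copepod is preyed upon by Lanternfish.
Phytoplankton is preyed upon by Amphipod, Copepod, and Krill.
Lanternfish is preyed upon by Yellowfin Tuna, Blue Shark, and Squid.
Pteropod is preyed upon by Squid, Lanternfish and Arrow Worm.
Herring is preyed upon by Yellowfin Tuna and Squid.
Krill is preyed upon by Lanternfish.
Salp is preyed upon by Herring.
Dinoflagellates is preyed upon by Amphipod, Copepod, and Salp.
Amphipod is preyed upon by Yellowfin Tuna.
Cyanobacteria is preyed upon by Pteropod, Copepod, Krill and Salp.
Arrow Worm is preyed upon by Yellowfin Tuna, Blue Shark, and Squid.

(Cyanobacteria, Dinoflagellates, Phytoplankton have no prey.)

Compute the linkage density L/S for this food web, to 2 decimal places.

There are L = 25 links among S = 14 species.
L/S = 25/14 = 1.7857 ≈ 1.79.

L/S = 1.79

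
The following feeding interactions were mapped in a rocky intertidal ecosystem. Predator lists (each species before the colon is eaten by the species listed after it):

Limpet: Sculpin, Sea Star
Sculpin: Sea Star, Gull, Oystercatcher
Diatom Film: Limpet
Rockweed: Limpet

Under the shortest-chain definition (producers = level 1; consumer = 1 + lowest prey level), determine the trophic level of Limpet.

Diatom Film is a producer → level 1.
Limpet eats Diatom Film → level 2.

Trophic level 2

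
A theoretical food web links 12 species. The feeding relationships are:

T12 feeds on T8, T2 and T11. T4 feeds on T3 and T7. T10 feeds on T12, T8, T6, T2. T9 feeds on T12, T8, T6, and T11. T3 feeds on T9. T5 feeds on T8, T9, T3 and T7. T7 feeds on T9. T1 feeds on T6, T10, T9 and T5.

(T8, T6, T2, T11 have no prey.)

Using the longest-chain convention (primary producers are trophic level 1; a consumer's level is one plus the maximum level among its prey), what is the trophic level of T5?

Trophic level 5

T8 is a producer → level 1.
T12 eats T8 (level 1); other prey at levels: T2 1, T11 1 → level 2.
T9 eats T12 (level 2); other prey at levels: T8 1, T6 1, T11 1 → level 3.
T7 eats T9 → level 4.
T5 eats T7 (level 4); other prey at levels: T8 1, T9 3, T3 4 → level 5.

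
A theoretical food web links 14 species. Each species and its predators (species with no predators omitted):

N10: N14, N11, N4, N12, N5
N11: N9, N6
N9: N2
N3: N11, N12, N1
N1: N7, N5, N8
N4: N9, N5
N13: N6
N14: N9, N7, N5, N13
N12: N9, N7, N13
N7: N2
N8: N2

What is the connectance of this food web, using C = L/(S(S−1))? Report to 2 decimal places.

The web has S = 14 species and L = 26 feeding links.
C = L / (S(S−1)) = 26 / 182 = 0.1429 ≈ 0.14.

C = 0.14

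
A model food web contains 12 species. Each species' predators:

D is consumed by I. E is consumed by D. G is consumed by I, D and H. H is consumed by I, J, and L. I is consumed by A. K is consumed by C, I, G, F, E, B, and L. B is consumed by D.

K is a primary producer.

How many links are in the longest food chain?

One longest chain: K → E → D → I → A.
It has 5 species and 4 links.

4 links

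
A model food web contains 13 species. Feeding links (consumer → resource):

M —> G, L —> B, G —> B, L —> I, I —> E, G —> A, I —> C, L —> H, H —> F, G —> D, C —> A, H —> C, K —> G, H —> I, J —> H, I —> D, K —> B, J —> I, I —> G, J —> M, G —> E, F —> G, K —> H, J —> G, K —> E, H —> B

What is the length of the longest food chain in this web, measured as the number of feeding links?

4 links

One longest chain: B → G → F → H → L.
It has 5 species and 4 links.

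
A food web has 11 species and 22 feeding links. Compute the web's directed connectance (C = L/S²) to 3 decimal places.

The web has S = 11 species and L = 22 feeding links.
C = L / S² = 22 / 121 = 0.1818 ≈ 0.182.

C = 0.182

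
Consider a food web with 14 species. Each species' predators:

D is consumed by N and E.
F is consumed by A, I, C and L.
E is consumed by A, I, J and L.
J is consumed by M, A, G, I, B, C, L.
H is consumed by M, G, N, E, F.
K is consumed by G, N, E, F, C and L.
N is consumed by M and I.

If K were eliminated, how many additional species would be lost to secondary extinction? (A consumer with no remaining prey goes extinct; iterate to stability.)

0

Remove K.
Every predator of it retains at least one other prey: F still has H; E still has D, H; N still has D, H; G still has H, J; L still has F, E, J; C still has F, J.
No consumer loses all prey, so no secondary extinctions occur.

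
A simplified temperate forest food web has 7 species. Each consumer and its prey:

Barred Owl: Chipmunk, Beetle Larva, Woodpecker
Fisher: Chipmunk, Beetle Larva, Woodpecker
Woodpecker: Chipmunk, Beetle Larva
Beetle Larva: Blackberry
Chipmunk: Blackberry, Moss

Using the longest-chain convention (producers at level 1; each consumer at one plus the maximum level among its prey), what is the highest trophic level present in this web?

Producers (level 1): Blackberry, Moss.
Blackberry → Chipmunk → Woodpecker → Barred Owl gives Barred Owl level 4.
No species has a prey at level 4, so no species reaches level 5.

4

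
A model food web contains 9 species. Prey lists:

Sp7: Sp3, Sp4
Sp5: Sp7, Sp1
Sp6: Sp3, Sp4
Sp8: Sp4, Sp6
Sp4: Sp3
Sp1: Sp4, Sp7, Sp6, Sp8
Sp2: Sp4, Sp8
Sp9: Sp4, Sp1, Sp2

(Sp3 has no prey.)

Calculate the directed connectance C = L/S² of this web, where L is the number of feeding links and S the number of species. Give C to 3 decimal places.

C = 0.222

The web has S = 9 species and L = 18 feeding links.
C = L / S² = 18 / 81 = 0.2222 ≈ 0.222.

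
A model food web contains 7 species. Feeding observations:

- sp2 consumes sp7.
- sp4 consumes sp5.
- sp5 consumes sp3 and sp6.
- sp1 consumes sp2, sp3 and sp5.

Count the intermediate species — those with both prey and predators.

Intermediate species (has both prey and predators): sp2, sp5.
Count: 2.

2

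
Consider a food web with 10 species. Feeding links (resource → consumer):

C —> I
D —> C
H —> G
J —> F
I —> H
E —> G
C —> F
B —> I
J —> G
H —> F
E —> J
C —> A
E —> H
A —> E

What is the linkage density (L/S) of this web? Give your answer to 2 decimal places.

There are L = 14 links among S = 10 species.
L/S = 14/10 = 1.4000 ≈ 1.40.

L/S = 1.40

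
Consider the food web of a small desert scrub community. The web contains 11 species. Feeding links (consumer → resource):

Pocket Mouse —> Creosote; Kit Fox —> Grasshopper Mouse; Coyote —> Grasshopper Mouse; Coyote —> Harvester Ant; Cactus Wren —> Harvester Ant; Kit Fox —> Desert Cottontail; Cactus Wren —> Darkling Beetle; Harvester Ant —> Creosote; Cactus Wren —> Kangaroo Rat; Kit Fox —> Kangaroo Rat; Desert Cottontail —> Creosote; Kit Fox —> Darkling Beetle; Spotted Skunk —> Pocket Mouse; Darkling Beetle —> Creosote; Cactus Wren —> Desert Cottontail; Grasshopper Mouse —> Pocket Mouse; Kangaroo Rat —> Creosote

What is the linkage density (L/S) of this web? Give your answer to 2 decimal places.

There are L = 17 links among S = 11 species.
L/S = 17/11 = 1.5455 ≈ 1.55.

L/S = 1.55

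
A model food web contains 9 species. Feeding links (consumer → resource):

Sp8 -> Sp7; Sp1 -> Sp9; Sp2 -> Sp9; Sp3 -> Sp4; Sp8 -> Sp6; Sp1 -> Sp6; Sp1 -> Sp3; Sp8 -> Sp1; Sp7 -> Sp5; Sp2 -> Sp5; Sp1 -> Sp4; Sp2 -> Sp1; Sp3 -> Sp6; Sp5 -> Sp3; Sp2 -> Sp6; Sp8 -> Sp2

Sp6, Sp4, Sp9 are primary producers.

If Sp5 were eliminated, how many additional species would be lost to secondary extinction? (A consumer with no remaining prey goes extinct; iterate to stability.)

1

Remove Sp5.
Round 1: Sp7 (all prey gone) → extinct.
No further losses. Total secondary extinctions: 1.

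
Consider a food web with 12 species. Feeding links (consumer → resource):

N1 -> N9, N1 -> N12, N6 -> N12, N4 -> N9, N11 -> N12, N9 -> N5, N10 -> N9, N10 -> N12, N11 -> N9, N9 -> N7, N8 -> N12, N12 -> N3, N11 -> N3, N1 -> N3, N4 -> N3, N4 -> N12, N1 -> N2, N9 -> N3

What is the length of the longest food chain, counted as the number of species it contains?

One longest chain: N3 → N12 → N1.
It has 3 species and 2 links.

3 species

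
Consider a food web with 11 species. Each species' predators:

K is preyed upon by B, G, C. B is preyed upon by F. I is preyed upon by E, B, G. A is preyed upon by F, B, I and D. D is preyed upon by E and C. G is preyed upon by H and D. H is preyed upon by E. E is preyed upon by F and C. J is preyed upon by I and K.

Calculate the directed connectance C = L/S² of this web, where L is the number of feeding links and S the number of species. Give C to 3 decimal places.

C = 0.165

The web has S = 11 species and L = 20 feeding links.
C = L / S² = 20 / 121 = 0.1653 ≈ 0.165.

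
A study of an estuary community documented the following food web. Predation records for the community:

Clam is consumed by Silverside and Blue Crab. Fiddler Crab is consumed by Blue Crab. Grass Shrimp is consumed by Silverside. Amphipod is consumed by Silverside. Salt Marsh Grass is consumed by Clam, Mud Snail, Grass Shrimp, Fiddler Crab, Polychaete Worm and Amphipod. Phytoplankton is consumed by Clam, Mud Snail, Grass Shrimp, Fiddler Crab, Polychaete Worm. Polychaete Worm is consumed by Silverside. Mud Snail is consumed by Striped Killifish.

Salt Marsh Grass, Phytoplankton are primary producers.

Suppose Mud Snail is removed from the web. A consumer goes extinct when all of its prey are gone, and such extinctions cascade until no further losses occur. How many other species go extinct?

1

Remove Mud Snail.
Round 1: Striped Killifish (all prey gone) → extinct.
No further losses. Total secondary extinctions: 1.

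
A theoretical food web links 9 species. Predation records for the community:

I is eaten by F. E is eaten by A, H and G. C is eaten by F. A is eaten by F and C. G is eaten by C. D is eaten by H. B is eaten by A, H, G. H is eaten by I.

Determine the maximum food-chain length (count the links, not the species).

3 links

One longest chain: B → A → C → F.
It has 4 species and 3 links.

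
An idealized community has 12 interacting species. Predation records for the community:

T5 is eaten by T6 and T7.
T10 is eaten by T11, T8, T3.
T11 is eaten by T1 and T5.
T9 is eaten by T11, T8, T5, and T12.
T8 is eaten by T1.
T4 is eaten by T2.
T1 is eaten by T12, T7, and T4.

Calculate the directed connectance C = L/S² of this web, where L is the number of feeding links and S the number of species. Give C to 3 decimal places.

The web has S = 12 species and L = 16 feeding links.
C = L / S² = 16 / 144 = 0.1111 ≈ 0.111.

C = 0.111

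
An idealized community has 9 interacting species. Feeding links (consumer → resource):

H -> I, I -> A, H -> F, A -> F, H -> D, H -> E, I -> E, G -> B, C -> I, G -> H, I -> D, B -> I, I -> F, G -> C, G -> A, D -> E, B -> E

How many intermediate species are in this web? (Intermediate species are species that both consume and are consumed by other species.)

Intermediate species (has both prey and predators): D, A, I, H, C, B.
Count: 6.

6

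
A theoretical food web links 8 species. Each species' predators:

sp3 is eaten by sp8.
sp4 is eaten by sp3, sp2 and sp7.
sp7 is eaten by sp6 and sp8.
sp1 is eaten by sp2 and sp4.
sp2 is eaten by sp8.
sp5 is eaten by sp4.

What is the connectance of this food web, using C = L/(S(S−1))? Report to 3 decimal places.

The web has S = 8 species and L = 10 feeding links.
C = L / (S(S−1)) = 10 / 56 = 0.1786 ≈ 0.179.

C = 0.179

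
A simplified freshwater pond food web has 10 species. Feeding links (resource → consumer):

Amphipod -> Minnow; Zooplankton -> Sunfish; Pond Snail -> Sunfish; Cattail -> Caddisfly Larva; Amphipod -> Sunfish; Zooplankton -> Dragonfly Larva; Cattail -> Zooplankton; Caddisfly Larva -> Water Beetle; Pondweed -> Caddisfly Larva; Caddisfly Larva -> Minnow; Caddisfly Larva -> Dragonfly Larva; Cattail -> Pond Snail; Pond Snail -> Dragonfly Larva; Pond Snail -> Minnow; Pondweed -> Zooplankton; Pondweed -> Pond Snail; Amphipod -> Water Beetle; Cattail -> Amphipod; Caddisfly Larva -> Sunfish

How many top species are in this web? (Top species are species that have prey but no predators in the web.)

Top species (has prey, but nothing eats it): Minnow, Sunfish, Dragonfly Larva, Water Beetle.
Count: 4.

4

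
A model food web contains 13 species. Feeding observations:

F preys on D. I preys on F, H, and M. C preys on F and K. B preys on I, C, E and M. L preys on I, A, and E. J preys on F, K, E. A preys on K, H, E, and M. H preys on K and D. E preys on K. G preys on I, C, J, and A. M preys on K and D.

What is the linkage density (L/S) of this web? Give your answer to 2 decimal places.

There are L = 29 links among S = 13 species.
L/S = 29/13 = 2.2308 ≈ 2.23.

L/S = 2.23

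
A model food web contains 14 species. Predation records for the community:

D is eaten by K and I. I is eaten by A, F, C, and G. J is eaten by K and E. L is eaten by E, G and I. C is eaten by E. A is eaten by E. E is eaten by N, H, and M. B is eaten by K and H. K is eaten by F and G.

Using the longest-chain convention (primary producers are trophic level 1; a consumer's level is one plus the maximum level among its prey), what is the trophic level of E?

D is a producer → level 1.
I eats D (level 1); other prey at levels: L 1 → level 2.
C eats I → level 3.
E eats C (level 3); other prey at levels: J 1, L 1, A 3 → level 4.

Trophic level 4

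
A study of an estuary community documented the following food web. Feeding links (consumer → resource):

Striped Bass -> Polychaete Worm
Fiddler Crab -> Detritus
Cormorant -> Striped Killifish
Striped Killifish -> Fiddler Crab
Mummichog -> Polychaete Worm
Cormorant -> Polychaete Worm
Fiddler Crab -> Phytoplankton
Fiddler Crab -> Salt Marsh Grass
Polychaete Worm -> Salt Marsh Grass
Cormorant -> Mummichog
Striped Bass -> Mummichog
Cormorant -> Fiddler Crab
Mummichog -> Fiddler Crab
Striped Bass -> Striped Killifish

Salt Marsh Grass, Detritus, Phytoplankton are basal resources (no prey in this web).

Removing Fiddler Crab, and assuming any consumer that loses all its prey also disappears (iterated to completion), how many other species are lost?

1

Remove Fiddler Crab.
Round 1: Striped Killifish (all prey gone) → extinct.
No further losses. Total secondary extinctions: 1.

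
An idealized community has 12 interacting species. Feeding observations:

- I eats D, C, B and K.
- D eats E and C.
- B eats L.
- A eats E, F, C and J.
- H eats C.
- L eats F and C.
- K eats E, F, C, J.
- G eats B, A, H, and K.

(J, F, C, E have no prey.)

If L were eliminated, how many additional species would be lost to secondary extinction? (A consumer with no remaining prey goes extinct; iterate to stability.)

1

Remove L.
Round 1: B (all prey gone) → extinct.
No further losses. Total secondary extinctions: 1.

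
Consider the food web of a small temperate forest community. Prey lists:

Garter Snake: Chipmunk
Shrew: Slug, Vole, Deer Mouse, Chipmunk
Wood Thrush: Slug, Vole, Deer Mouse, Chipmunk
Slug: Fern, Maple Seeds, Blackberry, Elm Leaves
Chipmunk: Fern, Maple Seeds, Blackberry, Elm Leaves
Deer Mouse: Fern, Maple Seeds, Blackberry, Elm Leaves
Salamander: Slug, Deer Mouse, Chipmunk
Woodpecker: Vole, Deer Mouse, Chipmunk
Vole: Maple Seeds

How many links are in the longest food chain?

One longest chain: Fern → Slug → Wood Thrush.
It has 3 species and 2 links.

2 links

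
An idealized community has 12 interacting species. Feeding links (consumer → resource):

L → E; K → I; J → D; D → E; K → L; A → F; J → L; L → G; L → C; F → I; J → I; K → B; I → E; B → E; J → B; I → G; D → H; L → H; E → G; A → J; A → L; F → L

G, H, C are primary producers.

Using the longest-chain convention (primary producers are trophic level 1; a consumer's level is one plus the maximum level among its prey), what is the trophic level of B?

G is a producer → level 1.
E eats G → level 2.
B eats E → level 3.

Trophic level 3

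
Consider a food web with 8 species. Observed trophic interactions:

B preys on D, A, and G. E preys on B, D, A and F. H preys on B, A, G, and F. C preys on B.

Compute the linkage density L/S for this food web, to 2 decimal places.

There are L = 12 links among S = 8 species.
L/S = 12/8 = 1.5000 ≈ 1.50.

L/S = 1.50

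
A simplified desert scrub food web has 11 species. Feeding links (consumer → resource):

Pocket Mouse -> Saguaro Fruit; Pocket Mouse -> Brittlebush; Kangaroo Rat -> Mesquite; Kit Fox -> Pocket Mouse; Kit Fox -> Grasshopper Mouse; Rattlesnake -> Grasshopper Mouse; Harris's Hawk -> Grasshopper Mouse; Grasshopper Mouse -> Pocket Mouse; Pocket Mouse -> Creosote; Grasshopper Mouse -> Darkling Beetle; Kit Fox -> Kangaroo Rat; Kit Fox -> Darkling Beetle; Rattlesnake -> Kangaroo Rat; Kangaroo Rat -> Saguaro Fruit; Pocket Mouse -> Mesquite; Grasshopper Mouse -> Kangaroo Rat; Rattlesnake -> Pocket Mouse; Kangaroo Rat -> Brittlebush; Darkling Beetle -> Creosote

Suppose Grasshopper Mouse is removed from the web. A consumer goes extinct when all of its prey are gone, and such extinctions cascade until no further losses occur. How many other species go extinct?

1

Remove Grasshopper Mouse.
Round 1: Harris's Hawk (all prey gone) → extinct.
No further losses. Total secondary extinctions: 1.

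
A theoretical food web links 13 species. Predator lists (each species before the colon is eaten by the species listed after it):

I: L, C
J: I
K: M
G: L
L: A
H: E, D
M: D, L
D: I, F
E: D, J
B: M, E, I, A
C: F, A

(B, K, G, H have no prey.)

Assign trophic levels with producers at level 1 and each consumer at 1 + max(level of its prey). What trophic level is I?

B is a producer → level 1.
M eats B (level 1); other prey at levels: K 1 → level 2.
D eats M (level 2); other prey at levels: H 1, E 2 → level 3.
I eats D (level 3); other prey at levels: B 1, J 3 → level 4.

Trophic level 4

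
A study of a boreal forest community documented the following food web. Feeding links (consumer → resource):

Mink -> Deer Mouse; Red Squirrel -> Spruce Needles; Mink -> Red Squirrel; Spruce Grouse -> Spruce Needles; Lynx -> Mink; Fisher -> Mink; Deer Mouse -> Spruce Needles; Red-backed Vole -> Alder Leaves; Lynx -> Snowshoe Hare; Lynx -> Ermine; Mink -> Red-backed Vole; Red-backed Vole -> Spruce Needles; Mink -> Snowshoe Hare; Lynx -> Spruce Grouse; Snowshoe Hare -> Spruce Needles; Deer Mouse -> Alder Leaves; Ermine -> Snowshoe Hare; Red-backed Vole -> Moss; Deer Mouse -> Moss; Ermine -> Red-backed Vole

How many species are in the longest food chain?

4 species

One longest chain: Spruce Needles → Red Squirrel → Mink → Fisher.
It has 4 species and 3 links.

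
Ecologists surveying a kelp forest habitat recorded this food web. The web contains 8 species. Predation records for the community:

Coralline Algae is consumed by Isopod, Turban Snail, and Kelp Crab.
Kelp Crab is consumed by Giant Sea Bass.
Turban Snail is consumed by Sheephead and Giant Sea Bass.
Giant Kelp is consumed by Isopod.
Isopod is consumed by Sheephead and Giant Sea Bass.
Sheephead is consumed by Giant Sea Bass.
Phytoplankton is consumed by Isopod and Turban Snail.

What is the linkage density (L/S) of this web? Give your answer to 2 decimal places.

L/S = 1.50

There are L = 12 links among S = 8 species.
L/S = 12/8 = 1.5000 ≈ 1.50.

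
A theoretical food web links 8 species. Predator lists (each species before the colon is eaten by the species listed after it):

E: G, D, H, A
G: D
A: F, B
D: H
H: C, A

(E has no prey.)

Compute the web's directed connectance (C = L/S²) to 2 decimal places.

C = 0.16

The web has S = 8 species and L = 10 feeding links.
C = L / S² = 10 / 64 = 0.1562 ≈ 0.16.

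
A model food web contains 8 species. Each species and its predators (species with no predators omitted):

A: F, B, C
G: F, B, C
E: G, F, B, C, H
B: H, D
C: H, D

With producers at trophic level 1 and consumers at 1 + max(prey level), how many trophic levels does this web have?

4

Producers (level 1): E, A.
E → G → B → D gives D level 4.
No species has a prey at level 4, so no species reaches level 5.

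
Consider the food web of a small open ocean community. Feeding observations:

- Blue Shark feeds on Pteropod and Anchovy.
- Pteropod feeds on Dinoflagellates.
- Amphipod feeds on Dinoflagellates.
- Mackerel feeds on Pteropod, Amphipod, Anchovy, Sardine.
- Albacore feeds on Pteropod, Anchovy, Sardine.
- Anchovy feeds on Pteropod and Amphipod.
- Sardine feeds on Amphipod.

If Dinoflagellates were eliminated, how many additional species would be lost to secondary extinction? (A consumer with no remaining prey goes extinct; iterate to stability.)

7

Remove Dinoflagellates.
Round 1: Amphipod (all prey gone), Pteropod (all prey gone) → extinct.
Round 2: Anchovy (all prey gone), Sardine (all prey gone) → extinct.
Round 3: Mackerel (all prey gone), Albacore (all prey gone), Blue Shark (all prey gone) → extinct.
No further losses. Total secondary extinctions: 7.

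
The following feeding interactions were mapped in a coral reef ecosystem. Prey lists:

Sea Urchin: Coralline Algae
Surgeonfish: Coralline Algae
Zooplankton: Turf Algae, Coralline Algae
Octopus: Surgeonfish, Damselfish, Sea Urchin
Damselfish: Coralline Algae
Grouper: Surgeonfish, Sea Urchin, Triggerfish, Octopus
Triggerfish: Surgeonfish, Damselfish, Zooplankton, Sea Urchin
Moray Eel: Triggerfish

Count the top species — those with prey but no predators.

2

Top species (has prey, but nothing eats it): Grouper, Moray Eel.
Count: 2.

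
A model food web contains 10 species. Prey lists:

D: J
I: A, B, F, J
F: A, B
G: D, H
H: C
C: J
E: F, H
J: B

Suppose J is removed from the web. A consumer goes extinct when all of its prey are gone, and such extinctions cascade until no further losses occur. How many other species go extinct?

Remove J.
Round 1: C (all prey gone), D (all prey gone) → extinct.
Round 2: H (all prey gone) → extinct.
Round 3: G (all prey gone) → extinct.
No further losses. Total secondary extinctions: 4.

4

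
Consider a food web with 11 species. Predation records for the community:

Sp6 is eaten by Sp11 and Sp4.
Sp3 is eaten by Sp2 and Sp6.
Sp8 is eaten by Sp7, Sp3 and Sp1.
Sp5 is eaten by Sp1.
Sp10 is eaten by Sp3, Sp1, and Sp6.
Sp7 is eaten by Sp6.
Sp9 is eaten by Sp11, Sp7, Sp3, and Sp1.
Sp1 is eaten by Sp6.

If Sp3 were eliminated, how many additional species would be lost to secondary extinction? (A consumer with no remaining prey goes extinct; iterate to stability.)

1

Remove Sp3.
Round 1: Sp2 (all prey gone) → extinct.
No further losses. Total secondary extinctions: 1.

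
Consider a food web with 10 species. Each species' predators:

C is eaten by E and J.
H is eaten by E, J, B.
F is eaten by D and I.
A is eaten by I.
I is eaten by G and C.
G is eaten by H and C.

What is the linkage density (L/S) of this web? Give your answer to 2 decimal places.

There are L = 12 links among S = 10 species.
L/S = 12/10 = 1.2000 ≈ 1.20.

L/S = 1.20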